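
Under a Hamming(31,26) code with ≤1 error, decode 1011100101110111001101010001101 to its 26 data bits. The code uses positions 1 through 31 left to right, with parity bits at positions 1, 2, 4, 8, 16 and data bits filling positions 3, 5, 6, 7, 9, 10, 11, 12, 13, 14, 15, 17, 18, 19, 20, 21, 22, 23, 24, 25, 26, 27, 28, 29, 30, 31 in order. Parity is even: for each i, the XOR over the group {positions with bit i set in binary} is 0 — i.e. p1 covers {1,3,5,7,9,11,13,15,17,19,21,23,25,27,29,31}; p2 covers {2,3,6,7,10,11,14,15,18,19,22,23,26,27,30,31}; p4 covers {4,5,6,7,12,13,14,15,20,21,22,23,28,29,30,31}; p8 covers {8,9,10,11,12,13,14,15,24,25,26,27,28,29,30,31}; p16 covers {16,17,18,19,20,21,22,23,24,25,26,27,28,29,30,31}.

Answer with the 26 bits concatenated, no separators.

s1 (pos 1,3,5,7,9,11,13,15,17,19,21,23,25,27,29,31): 1⊕1⊕1⊕0⊕0⊕1⊕0⊕1⊕0⊕1⊕0⊕0⊕0⊕0⊕1⊕1 = 0
s2 (pos 2,3,6,7,10,11,14,15,18,19,22,23,26,27,30,31): 0⊕1⊕0⊕0⊕1⊕1⊕1⊕1⊕0⊕1⊕1⊕0⊕0⊕0⊕0⊕1 = 0
s4 (pos 4,5,6,7,12,13,14,15,20,21,22,23,28,29,30,31): 1⊕1⊕0⊕0⊕1⊕0⊕1⊕1⊕1⊕0⊕1⊕0⊕1⊕1⊕0⊕1 = 0
s8 (pos 8,9,10,11,12,13,14,15,24,25,26,27,28,29,30,31): 1⊕0⊕1⊕1⊕1⊕0⊕1⊕1⊕1⊕0⊕0⊕0⊕1⊕1⊕0⊕1 = 0
s16 (pos 16,17,18,19,20,21,22,23,24,25,26,27,28,29,30,31): 1⊕0⊕0⊕1⊕1⊕0⊕1⊕0⊕1⊕0⊕0⊕0⊕1⊕1⊕0⊕1 = 0
Syndrome s16…s1 = 00000 → no error.
Read data bits from positions 3,5,6,7,9,10,11,12,13,14,15,17,18,19,20,21,22,23,24,25,26,27,28,29,30,31: 11000111011001101010001101

11000111011001101010001101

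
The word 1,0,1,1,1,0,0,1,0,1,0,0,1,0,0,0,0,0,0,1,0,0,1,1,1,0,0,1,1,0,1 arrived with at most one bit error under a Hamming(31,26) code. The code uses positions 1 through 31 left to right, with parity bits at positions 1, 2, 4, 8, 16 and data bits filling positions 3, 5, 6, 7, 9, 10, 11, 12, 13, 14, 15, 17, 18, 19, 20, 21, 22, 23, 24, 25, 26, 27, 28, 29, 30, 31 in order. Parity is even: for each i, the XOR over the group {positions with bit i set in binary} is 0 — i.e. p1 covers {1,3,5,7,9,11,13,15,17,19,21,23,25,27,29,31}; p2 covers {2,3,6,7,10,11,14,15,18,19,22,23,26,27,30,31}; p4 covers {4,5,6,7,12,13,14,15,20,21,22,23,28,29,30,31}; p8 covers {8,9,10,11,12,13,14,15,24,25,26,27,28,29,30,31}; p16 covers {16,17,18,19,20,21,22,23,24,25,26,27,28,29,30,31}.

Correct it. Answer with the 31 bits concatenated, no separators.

s1 (pos 1,3,5,7,9,11,13,15,17,19,21,23,25,27,29,31): 1⊕1⊕1⊕0⊕0⊕0⊕1⊕0⊕0⊕0⊕0⊕1⊕1⊕0⊕1⊕1 = 0
s2 (pos 2,3,6,7,10,11,14,15,18,19,22,23,26,27,30,31): 0⊕1⊕0⊕0⊕1⊕0⊕0⊕0⊕0⊕0⊕0⊕1⊕0⊕0⊕0⊕1 = 0
s4 (pos 4,5,6,7,12,13,14,15,20,21,22,23,28,29,30,31): 1⊕1⊕0⊕0⊕0⊕1⊕0⊕0⊕1⊕0⊕0⊕1⊕1⊕1⊕0⊕1 = 0
s8 (pos 8,9,10,11,12,13,14,15,24,25,26,27,28,29,30,31): 1⊕0⊕1⊕0⊕0⊕1⊕0⊕0⊕1⊕1⊕0⊕0⊕1⊕1⊕0⊕1 = 0
s16 (pos 16,17,18,19,20,21,22,23,24,25,26,27,28,29,30,31): 0⊕0⊕0⊕0⊕1⊕0⊕0⊕1⊕1⊕1⊕0⊕0⊕1⊕1⊕0⊕1 = 1
Syndrome s16…s1 = 10000 → error at position 16.
Flip position 16: 1011100101001000000100111001101 → 1011100101001001000100111001101

1011100101001001000100111001101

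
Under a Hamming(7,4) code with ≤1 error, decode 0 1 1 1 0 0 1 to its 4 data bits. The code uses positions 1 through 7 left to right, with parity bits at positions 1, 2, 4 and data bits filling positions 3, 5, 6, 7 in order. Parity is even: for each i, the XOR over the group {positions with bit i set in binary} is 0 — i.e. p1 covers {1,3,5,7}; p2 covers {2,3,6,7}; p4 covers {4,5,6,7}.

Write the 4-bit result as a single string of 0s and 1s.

s1 (pos 1,3,5,7): 0⊕1⊕0⊕1 = 0
s2 (pos 2,3,6,7): 1⊕1⊕0⊕1 = 1
s4 (pos 4,5,6,7): 1⊕0⊕0⊕1 = 0
Syndrome s4…s1 = 010 → error at position 2.
Flip position 2: 0111001 → 0011001
Read data bits from positions 3,5,6,7: 1001

1001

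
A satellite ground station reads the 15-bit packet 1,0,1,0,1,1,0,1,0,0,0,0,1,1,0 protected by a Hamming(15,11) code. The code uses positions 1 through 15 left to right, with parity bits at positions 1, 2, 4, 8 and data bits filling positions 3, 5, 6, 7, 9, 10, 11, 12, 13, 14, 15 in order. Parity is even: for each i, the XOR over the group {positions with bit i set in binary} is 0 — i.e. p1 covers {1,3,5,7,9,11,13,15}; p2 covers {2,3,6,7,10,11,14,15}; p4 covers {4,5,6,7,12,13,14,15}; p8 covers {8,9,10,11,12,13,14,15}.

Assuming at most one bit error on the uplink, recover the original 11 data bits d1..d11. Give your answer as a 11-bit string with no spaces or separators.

s1 (pos 1,3,5,7,9,11,13,15): 1⊕1⊕1⊕0⊕0⊕0⊕1⊕0 = 0
s2 (pos 2,3,6,7,10,11,14,15): 0⊕1⊕1⊕0⊕0⊕0⊕1⊕0 = 1
s4 (pos 4,5,6,7,12,13,14,15): 0⊕1⊕1⊕0⊕0⊕1⊕1⊕0 = 0
s8 (pos 8,9,10,11,12,13,14,15): 1⊕0⊕0⊕0⊕0⊕1⊕1⊕0 = 1
Syndrome s8…s1 = 1010 → error at position 10.
Flip position 10: 101011010000110 → 101011010100110
Read data bits from positions 3,5,6,7,9,10,11,12,13,14,15: 11100100110

11100100110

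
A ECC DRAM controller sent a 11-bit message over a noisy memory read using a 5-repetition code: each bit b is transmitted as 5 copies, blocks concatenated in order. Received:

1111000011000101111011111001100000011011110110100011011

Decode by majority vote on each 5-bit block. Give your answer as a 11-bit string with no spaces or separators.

10011001101

Block 1 (11110): 4 ones → 1
Block 2 (00011): 2 ones → 0
Block 3 (00010): 1 one → 0
Block 4 (11110): 4 ones → 1
Block 5 (11111): 5 ones → 1
Block 6 (00110): 2 ones → 0
Block 7 (00000): 0 ones → 0
Block 8 (11011): 4 ones → 1
Block 9 (11011): 4 ones → 1
Block 10 (01000): 1 one → 0
Block 11 (11011): 4 ones → 1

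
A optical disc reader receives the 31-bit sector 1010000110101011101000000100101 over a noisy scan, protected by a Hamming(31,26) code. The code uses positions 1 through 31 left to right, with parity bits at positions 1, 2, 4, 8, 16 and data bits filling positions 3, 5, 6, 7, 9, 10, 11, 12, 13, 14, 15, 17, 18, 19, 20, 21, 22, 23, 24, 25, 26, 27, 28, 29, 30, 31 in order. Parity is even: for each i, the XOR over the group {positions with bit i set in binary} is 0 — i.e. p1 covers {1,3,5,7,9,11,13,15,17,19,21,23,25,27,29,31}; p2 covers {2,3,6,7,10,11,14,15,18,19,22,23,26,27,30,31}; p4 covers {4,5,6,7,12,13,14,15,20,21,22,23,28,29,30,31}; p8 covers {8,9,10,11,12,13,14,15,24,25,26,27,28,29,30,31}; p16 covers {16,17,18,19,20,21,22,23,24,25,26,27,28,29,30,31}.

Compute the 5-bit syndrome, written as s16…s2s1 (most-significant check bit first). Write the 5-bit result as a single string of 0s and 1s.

00000

s1 (pos 1,3,5,7,9,11,13,15,17,19,21,23,25,27,29,31): 1⊕1⊕0⊕0⊕1⊕1⊕1⊕1⊕1⊕1⊕0⊕0⊕0⊕0⊕1⊕1 = 0
s2 (pos 2,3,6,7,10,11,14,15,18,19,22,23,26,27,30,31): 0⊕1⊕0⊕0⊕0⊕1⊕0⊕1⊕0⊕1⊕0⊕0⊕1⊕0⊕0⊕1 = 0
s4 (pos 4,5,6,7,12,13,14,15,20,21,22,23,28,29,30,31): 0⊕0⊕0⊕0⊕0⊕1⊕0⊕1⊕0⊕0⊕0⊕0⊕0⊕1⊕0⊕1 = 0
s8 (pos 8,9,10,11,12,13,14,15,24,25,26,27,28,29,30,31): 1⊕1⊕0⊕1⊕0⊕1⊕0⊕1⊕0⊕0⊕1⊕0⊕0⊕1⊕0⊕1 = 0
s16 (pos 16,17,18,19,20,21,22,23,24,25,26,27,28,29,30,31): 1⊕1⊕0⊕1⊕0⊕0⊕0⊕0⊕0⊕0⊕1⊕0⊕0⊕1⊕0⊕1 = 0
Syndrome s16…s1 = 00000 → no error.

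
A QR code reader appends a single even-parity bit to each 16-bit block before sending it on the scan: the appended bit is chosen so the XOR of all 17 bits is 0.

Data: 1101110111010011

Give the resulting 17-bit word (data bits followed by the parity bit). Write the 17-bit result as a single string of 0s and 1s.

11011101110100111

XOR of the 16 data bits: 1⊕1⊕0⊕1⊕1⊕1⊕0⊕1⊕1⊕1⊕0⊕1⊕0⊕0⊕1⊕1 = 1
Parity bit = 1 (so all 17 bits XOR to 0).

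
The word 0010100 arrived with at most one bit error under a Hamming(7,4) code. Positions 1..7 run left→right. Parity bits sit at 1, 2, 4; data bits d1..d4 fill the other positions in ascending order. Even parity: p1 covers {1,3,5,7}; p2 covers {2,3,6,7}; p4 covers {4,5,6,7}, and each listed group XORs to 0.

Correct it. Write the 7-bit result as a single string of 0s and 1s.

0010110

s1 (pos 1,3,5,7): 0⊕1⊕1⊕0 = 0
s2 (pos 2,3,6,7): 0⊕1⊕0⊕0 = 1
s4 (pos 4,5,6,7): 0⊕1⊕0⊕0 = 1
Syndrome s4…s1 = 110 → error at position 6.
Flip position 6: 0010100 → 0010110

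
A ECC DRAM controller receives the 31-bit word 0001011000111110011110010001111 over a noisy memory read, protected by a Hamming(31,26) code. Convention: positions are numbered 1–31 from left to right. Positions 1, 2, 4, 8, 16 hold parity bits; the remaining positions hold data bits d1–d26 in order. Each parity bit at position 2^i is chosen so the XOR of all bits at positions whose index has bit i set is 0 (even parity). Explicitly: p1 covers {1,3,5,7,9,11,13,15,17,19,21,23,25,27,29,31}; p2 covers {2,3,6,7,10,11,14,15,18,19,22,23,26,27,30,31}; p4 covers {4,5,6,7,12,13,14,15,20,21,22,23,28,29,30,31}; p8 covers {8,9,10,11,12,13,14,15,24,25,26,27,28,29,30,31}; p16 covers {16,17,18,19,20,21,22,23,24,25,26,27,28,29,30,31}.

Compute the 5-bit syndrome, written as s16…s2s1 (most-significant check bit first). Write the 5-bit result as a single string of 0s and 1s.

10110

s1 (pos 1,3,5,7,9,11,13,15,17,19,21,23,25,27,29,31): 0⊕0⊕0⊕1⊕0⊕1⊕1⊕1⊕0⊕1⊕1⊕0⊕0⊕0⊕1⊕1 = 0
s2 (pos 2,3,6,7,10,11,14,15,18,19,22,23,26,27,30,31): 0⊕0⊕1⊕1⊕0⊕1⊕1⊕1⊕1⊕1⊕0⊕0⊕0⊕0⊕1⊕1 = 1
s4 (pos 4,5,6,7,12,13,14,15,20,21,22,23,28,29,30,31): 1⊕0⊕1⊕1⊕1⊕1⊕1⊕1⊕1⊕1⊕0⊕0⊕1⊕1⊕1⊕1 = 1
s8 (pos 8,9,10,11,12,13,14,15,24,25,26,27,28,29,30,31): 0⊕0⊕0⊕1⊕1⊕1⊕1⊕1⊕1⊕0⊕0⊕0⊕1⊕1⊕1⊕1 = 0
s16 (pos 16,17,18,19,20,21,22,23,24,25,26,27,28,29,30,31): 0⊕0⊕1⊕1⊕1⊕1⊕0⊕0⊕1⊕0⊕0⊕0⊕1⊕1⊕1⊕1 = 1
Syndrome s16…s1 = 10110 → error at position 22.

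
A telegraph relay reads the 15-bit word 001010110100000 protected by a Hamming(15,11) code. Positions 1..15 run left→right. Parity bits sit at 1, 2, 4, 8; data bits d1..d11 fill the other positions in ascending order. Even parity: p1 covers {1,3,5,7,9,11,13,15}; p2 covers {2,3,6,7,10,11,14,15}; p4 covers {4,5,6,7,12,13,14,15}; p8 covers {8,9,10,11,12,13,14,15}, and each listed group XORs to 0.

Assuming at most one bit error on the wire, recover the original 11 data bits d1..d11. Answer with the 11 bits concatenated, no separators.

01010100000

s1 (pos 1,3,5,7,9,11,13,15): 0⊕1⊕1⊕1⊕0⊕0⊕0⊕0 = 1
s2 (pos 2,3,6,7,10,11,14,15): 0⊕1⊕0⊕1⊕1⊕0⊕0⊕0 = 1
s4 (pos 4,5,6,7,12,13,14,15): 0⊕1⊕0⊕1⊕0⊕0⊕0⊕0 = 0
s8 (pos 8,9,10,11,12,13,14,15): 1⊕0⊕1⊕0⊕0⊕0⊕0⊕0 = 0
Syndrome s8…s1 = 0011 → error at position 3.
Flip position 3: 001010110100000 → 000010110100000
Read data bits from positions 3,5,6,7,9,10,11,12,13,14,15: 01010100000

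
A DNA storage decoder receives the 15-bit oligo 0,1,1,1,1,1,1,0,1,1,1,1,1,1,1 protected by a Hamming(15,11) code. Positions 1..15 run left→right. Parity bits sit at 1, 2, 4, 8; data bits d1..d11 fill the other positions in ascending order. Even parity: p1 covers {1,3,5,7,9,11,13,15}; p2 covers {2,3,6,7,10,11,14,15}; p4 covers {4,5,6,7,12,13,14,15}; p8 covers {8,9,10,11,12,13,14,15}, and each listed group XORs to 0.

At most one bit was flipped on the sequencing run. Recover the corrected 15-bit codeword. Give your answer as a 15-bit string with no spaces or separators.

011111100111111

s1 (pos 1,3,5,7,9,11,13,15): 0⊕1⊕1⊕1⊕1⊕1⊕1⊕1 = 1
s2 (pos 2,3,6,7,10,11,14,15): 1⊕1⊕1⊕1⊕1⊕1⊕1⊕1 = 0
s4 (pos 4,5,6,7,12,13,14,15): 1⊕1⊕1⊕1⊕1⊕1⊕1⊕1 = 0
s8 (pos 8,9,10,11,12,13,14,15): 0⊕1⊕1⊕1⊕1⊕1⊕1⊕1 = 1
Syndrome s8…s1 = 1001 → error at position 9.
Flip position 9: 011111101111111 → 011111100111111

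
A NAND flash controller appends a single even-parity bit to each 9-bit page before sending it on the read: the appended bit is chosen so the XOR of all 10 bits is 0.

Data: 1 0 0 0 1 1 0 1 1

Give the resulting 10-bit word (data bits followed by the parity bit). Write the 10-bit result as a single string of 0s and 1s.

XOR of the 9 data bits: 1⊕0⊕0⊕0⊕1⊕1⊕0⊕1⊕1 = 1
Parity bit = 1 (so all 10 bits XOR to 0).

1000110111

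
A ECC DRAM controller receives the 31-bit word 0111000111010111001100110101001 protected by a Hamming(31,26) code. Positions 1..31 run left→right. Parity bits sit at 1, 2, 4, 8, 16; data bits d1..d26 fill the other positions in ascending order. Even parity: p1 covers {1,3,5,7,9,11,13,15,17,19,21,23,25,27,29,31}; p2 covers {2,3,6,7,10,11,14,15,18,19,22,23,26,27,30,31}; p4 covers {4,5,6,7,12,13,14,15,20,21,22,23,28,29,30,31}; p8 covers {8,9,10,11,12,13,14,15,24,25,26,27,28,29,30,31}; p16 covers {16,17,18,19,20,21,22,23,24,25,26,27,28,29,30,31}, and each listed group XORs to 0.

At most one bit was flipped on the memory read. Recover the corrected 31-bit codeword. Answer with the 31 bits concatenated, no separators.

s1 (pos 1,3,5,7,9,11,13,15,17,19,21,23,25,27,29,31): 0⊕1⊕0⊕0⊕1⊕0⊕0⊕1⊕0⊕1⊕0⊕1⊕0⊕0⊕0⊕1 = 0
s2 (pos 2,3,6,7,10,11,14,15,18,19,22,23,26,27,30,31): 1⊕1⊕0⊕0⊕1⊕0⊕1⊕1⊕0⊕1⊕0⊕1⊕1⊕0⊕0⊕1 = 1
s4 (pos 4,5,6,7,12,13,14,15,20,21,22,23,28,29,30,31): 1⊕0⊕0⊕0⊕1⊕0⊕1⊕1⊕1⊕0⊕0⊕1⊕1⊕0⊕0⊕1 = 0
s8 (pos 8,9,10,11,12,13,14,15,24,25,26,27,28,29,30,31): 1⊕1⊕1⊕0⊕1⊕0⊕1⊕1⊕1⊕0⊕1⊕0⊕1⊕0⊕0⊕1 = 0
s16 (pos 16,17,18,19,20,21,22,23,24,25,26,27,28,29,30,31): 1⊕0⊕0⊕1⊕1⊕0⊕0⊕1⊕1⊕0⊕1⊕0⊕1⊕0⊕0⊕1 = 0
Syndrome s16…s1 = 00010 → error at position 2.
Flip position 2: 0111000111010111001100110101001 → 0011000111010111001100110101001

0011000111010111001100110101001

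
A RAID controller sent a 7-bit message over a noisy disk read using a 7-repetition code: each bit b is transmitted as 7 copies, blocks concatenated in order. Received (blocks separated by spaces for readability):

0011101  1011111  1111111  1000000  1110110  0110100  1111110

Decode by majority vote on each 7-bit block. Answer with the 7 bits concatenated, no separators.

1110101

Block 1 (0011101): 4 ones → 1
Block 2 (1011111): 6 ones → 1
Block 3 (1111111): 7 ones → 1
Block 4 (1000000): 1 one → 0
Block 5 (1110110): 5 ones → 1
Block 6 (0110100): 3 ones → 0
Block 7 (1111110): 6 ones → 1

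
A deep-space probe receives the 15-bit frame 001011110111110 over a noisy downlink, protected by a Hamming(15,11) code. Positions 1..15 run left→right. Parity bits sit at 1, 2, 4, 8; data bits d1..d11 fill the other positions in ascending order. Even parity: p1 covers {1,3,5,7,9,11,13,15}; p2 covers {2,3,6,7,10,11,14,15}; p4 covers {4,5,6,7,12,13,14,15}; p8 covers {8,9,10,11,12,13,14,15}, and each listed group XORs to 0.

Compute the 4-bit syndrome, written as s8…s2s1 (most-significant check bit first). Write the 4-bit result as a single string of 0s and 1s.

0001

s1 (pos 1,3,5,7,9,11,13,15): 0⊕1⊕1⊕1⊕0⊕1⊕1⊕0 = 1
s2 (pos 2,3,6,7,10,11,14,15): 0⊕1⊕1⊕1⊕1⊕1⊕1⊕0 = 0
s4 (pos 4,5,6,7,12,13,14,15): 0⊕1⊕1⊕1⊕1⊕1⊕1⊕0 = 0
s8 (pos 8,9,10,11,12,13,14,15): 1⊕0⊕1⊕1⊕1⊕1⊕1⊕0 = 0
Syndrome s8…s1 = 0001 → error at position 1.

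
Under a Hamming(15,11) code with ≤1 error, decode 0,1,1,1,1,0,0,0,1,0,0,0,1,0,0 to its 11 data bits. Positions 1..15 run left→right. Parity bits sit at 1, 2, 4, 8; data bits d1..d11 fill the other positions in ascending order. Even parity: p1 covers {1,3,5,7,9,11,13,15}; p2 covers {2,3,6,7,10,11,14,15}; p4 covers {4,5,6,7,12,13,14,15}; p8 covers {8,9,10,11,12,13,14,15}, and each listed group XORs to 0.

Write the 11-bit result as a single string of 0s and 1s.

s1 (pos 1,3,5,7,9,11,13,15): 0⊕1⊕1⊕0⊕1⊕0⊕1⊕0 = 0
s2 (pos 2,3,6,7,10,11,14,15): 1⊕1⊕0⊕0⊕0⊕0⊕0⊕0 = 0
s4 (pos 4,5,6,7,12,13,14,15): 1⊕1⊕0⊕0⊕0⊕1⊕0⊕0 = 1
s8 (pos 8,9,10,11,12,13,14,15): 0⊕1⊕0⊕0⊕0⊕1⊕0⊕0 = 0
Syndrome s8…s1 = 0100 → error at position 4.
Flip position 4: 011110001000100 → 011010001000100
Read data bits from positions 3,5,6,7,9,10,11,12,13,14,15: 11001000100

11001000100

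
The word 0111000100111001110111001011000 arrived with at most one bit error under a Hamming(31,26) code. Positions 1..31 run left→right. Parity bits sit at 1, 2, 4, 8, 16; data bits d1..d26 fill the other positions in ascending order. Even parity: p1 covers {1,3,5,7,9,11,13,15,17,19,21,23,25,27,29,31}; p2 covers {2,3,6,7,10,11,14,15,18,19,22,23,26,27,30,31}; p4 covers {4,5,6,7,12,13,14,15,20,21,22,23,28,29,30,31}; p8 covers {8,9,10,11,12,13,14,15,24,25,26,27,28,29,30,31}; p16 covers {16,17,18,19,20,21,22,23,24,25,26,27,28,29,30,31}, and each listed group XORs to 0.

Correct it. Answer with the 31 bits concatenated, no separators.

s1 (pos 1,3,5,7,9,11,13,15,17,19,21,23,25,27,29,31): 0⊕1⊕0⊕0⊕0⊕1⊕1⊕0⊕1⊕0⊕1⊕0⊕1⊕1⊕0⊕0 = 1
s2 (pos 2,3,6,7,10,11,14,15,18,19,22,23,26,27,30,31): 1⊕1⊕0⊕0⊕0⊕1⊕0⊕0⊕1⊕0⊕1⊕0⊕0⊕1⊕0⊕0 = 0
s4 (pos 4,5,6,7,12,13,14,15,20,21,22,23,28,29,30,31): 1⊕0⊕0⊕0⊕1⊕1⊕0⊕0⊕1⊕1⊕1⊕0⊕1⊕0⊕0⊕0 = 1
s8 (pos 8,9,10,11,12,13,14,15,24,25,26,27,28,29,30,31): 1⊕0⊕0⊕1⊕1⊕1⊕0⊕0⊕0⊕1⊕0⊕1⊕1⊕0⊕0⊕0 = 1
s16 (pos 16,17,18,19,20,21,22,23,24,25,26,27,28,29,30,31): 1⊕1⊕1⊕0⊕1⊕1⊕1⊕0⊕0⊕1⊕0⊕1⊕1⊕0⊕0⊕0 = 1
Syndrome s16…s1 = 11101 → error at position 29.
Flip position 29: 0111000100111001110111001011000 → 0111000100111001110111001011100

0111000100111001110111001011100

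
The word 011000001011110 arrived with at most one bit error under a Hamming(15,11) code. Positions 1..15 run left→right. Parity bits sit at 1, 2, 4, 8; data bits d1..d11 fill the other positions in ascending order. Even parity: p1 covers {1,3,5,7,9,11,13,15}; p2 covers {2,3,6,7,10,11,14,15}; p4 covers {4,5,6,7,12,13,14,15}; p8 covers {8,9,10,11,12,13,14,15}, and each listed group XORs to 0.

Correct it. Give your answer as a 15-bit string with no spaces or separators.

s1 (pos 1,3,5,7,9,11,13,15): 0⊕1⊕0⊕0⊕1⊕1⊕1⊕0 = 0
s2 (pos 2,3,6,7,10,11,14,15): 1⊕1⊕0⊕0⊕0⊕1⊕1⊕0 = 0
s4 (pos 4,5,6,7,12,13,14,15): 0⊕0⊕0⊕0⊕1⊕1⊕1⊕0 = 1
s8 (pos 8,9,10,11,12,13,14,15): 0⊕1⊕0⊕1⊕1⊕1⊕1⊕0 = 1
Syndrome s8…s1 = 1100 → error at position 12.
Flip position 12: 011000001011110 → 011000001010110

011000001010110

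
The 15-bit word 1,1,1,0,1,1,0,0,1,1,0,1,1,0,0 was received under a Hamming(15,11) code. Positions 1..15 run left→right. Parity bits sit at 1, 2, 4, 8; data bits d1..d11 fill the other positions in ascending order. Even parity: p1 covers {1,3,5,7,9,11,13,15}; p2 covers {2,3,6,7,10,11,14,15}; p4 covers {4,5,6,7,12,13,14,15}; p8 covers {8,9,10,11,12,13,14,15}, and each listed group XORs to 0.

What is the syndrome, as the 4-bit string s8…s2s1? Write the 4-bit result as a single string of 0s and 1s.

0001

s1 (pos 1,3,5,7,9,11,13,15): 1⊕1⊕1⊕0⊕1⊕0⊕1⊕0 = 1
s2 (pos 2,3,6,7,10,11,14,15): 1⊕1⊕1⊕0⊕1⊕0⊕0⊕0 = 0
s4 (pos 4,5,6,7,12,13,14,15): 0⊕1⊕1⊕0⊕1⊕1⊕0⊕0 = 0
s8 (pos 8,9,10,11,12,13,14,15): 0⊕1⊕1⊕0⊕1⊕1⊕0⊕0 = 0
Syndrome s8…s1 = 0001 → error at position 1.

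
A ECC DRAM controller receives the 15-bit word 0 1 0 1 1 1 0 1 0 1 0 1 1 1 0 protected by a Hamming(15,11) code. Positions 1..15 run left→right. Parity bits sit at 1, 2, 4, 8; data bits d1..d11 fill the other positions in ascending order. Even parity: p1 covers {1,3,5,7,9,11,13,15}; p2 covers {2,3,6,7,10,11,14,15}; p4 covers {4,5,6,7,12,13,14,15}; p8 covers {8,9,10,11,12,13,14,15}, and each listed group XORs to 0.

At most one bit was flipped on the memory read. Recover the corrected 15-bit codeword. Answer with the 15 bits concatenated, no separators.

s1 (pos 1,3,5,7,9,11,13,15): 0⊕0⊕1⊕0⊕0⊕0⊕1⊕0 = 0
s2 (pos 2,3,6,7,10,11,14,15): 1⊕0⊕1⊕0⊕1⊕0⊕1⊕0 = 0
s4 (pos 4,5,6,7,12,13,14,15): 1⊕1⊕1⊕0⊕1⊕1⊕1⊕0 = 0
s8 (pos 8,9,10,11,12,13,14,15): 1⊕0⊕1⊕0⊕1⊕1⊕1⊕0 = 1
Syndrome s8…s1 = 1000 → error at position 8.
Flip position 8: 010111010101110 → 010111000101110

010111000101110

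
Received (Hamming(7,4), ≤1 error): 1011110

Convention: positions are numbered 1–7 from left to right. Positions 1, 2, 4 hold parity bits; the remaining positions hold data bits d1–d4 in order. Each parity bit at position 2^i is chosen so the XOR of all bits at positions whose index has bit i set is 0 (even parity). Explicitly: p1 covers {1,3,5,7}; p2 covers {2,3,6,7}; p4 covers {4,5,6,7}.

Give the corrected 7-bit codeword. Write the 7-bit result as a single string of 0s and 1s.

s1 (pos 1,3,5,7): 1⊕1⊕1⊕0 = 1
s2 (pos 2,3,6,7): 0⊕1⊕1⊕0 = 0
s4 (pos 4,5,6,7): 1⊕1⊕1⊕0 = 1
Syndrome s4…s1 = 101 → error at position 5.
Flip position 5: 1011110 → 1011010

1011010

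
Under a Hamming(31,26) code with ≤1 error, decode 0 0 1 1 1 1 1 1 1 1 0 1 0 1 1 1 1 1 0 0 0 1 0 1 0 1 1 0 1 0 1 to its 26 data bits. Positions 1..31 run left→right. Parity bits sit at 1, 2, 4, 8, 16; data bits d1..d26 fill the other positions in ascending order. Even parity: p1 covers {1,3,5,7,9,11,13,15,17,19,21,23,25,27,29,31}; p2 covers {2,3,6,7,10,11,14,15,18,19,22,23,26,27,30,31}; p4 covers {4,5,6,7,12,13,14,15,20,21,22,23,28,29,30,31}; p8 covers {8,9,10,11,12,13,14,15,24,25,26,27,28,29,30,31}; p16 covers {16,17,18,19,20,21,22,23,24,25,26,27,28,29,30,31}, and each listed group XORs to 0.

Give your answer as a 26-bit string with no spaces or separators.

s1 (pos 1,3,5,7,9,11,13,15,17,19,21,23,25,27,29,31): 0⊕1⊕1⊕1⊕1⊕0⊕0⊕1⊕1⊕0⊕0⊕0⊕0⊕1⊕1⊕1 = 1
s2 (pos 2,3,6,7,10,11,14,15,18,19,22,23,26,27,30,31): 0⊕1⊕1⊕1⊕1⊕0⊕1⊕1⊕1⊕0⊕1⊕0⊕1⊕1⊕0⊕1 = 1
s4 (pos 4,5,6,7,12,13,14,15,20,21,22,23,28,29,30,31): 1⊕1⊕1⊕1⊕1⊕0⊕1⊕1⊕0⊕0⊕1⊕0⊕0⊕1⊕0⊕1 = 0
s8 (pos 8,9,10,11,12,13,14,15,24,25,26,27,28,29,30,31): 1⊕1⊕1⊕0⊕1⊕0⊕1⊕1⊕1⊕0⊕1⊕1⊕0⊕1⊕0⊕1 = 1
s16 (pos 16,17,18,19,20,21,22,23,24,25,26,27,28,29,30,31): 1⊕1⊕1⊕0⊕0⊕0⊕1⊕0⊕1⊕0⊕1⊕1⊕0⊕1⊕0⊕1 = 1
Syndrome s16…s1 = 11011 → error at position 27.
Flip position 27: 0011111111010111110001010110101 → 0011111111010111110001010100101
Read data bits from positions 3,5,6,7,9,10,11,12,13,14,15,17,18,19,20,21,22,23,24,25,26,27,28,29,30,31: 11111101011110001010100101

11111101011110001010100101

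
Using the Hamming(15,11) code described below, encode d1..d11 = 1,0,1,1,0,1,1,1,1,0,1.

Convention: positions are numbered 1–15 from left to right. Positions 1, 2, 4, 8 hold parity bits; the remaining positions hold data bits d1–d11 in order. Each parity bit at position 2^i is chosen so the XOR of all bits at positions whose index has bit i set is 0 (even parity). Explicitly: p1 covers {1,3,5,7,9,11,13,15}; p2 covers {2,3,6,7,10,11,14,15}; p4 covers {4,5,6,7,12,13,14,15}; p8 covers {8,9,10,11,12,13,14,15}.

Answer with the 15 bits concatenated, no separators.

Place data at non-parity positions: p1 p2 1 p4 0 1 1 p8 0 1 1 1 1 0 1
p1 (pos 1,3,5,7,9,11,13,15): XOR of data positions = 1⊕0⊕1⊕0⊕1⊕1⊕1 = 1
p2 (pos 2,3,6,7,10,11,14,15): XOR of data positions = 1⊕1⊕1⊕1⊕1⊕0⊕1 = 0
p4 (pos 4,5,6,7,12,13,14,15): XOR of data positions = 0⊕1⊕1⊕1⊕1⊕0⊕1 = 1
p8 (pos 8,9,10,11,12,13,14,15): XOR of data positions = 0⊕1⊕1⊕1⊕1⊕0⊕1 = 1
Codeword: 101101110111101

101101110111101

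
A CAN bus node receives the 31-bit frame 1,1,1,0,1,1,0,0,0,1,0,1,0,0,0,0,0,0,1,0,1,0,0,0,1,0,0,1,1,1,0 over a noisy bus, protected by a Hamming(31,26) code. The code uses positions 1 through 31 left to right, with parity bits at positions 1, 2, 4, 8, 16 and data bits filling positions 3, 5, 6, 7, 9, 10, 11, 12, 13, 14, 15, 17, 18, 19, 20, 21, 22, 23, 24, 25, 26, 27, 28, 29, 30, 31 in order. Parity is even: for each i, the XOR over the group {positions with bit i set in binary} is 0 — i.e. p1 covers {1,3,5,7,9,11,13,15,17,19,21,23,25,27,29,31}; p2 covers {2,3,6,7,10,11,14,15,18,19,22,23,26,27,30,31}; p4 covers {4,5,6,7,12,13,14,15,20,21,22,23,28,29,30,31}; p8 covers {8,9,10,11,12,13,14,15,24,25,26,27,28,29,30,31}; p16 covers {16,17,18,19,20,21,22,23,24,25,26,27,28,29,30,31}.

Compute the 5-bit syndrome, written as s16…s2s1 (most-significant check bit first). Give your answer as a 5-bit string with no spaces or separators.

s1 (pos 1,3,5,7,9,11,13,15,17,19,21,23,25,27,29,31): 1⊕1⊕1⊕0⊕0⊕0⊕0⊕0⊕0⊕1⊕1⊕0⊕1⊕0⊕1⊕0 = 1
s2 (pos 2,3,6,7,10,11,14,15,18,19,22,23,26,27,30,31): 1⊕1⊕1⊕0⊕1⊕0⊕0⊕0⊕0⊕1⊕0⊕0⊕0⊕0⊕1⊕0 = 0
s4 (pos 4,5,6,7,12,13,14,15,20,21,22,23,28,29,30,31): 0⊕1⊕1⊕0⊕1⊕0⊕0⊕0⊕0⊕1⊕0⊕0⊕1⊕1⊕1⊕0 = 1
s8 (pos 8,9,10,11,12,13,14,15,24,25,26,27,28,29,30,31): 0⊕0⊕1⊕0⊕1⊕0⊕0⊕0⊕0⊕1⊕0⊕0⊕1⊕1⊕1⊕0 = 0
s16 (pos 16,17,18,19,20,21,22,23,24,25,26,27,28,29,30,31): 0⊕0⊕0⊕1⊕0⊕1⊕0⊕0⊕0⊕1⊕0⊕0⊕1⊕1⊕1⊕0 = 0
Syndrome s16…s1 = 00101 → error at position 5.

00101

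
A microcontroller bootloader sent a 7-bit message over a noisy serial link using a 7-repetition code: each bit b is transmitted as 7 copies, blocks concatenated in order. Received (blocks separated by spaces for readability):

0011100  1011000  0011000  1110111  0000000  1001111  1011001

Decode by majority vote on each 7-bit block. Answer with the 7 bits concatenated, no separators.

Block 1 (0011100): 3 ones → 0
Block 2 (1011000): 3 ones → 0
Block 3 (0011000): 2 ones → 0
Block 4 (1110111): 6 ones → 1
Block 5 (0000000): 0 ones → 0
Block 6 (1001111): 5 ones → 1
Block 7 (1011001): 4 ones → 1

0001011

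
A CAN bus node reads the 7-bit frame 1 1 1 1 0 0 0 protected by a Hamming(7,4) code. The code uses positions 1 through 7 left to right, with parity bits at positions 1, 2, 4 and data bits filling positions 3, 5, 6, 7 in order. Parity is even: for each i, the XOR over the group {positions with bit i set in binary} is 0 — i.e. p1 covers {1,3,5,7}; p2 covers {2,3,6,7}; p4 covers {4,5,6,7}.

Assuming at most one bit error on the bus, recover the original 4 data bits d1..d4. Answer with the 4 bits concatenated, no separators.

1000

s1 (pos 1,3,5,7): 1⊕1⊕0⊕0 = 0
s2 (pos 2,3,6,7): 1⊕1⊕0⊕0 = 0
s4 (pos 4,5,6,7): 1⊕0⊕0⊕0 = 1
Syndrome s4…s1 = 100 → error at position 4.
Flip position 4: 1111000 → 1110000
Read data bits from positions 3,5,6,7: 1000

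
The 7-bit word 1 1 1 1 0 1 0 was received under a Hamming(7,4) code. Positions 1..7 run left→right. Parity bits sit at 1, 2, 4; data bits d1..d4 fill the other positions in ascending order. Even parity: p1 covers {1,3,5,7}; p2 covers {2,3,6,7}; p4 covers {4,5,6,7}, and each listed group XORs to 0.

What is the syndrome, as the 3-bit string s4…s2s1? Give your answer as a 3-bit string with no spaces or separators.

010

s1 (pos 1,3,5,7): 1⊕1⊕0⊕0 = 0
s2 (pos 2,3,6,7): 1⊕1⊕1⊕0 = 1
s4 (pos 4,5,6,7): 1⊕0⊕1⊕0 = 0
Syndrome s4…s1 = 010 → error at position 2.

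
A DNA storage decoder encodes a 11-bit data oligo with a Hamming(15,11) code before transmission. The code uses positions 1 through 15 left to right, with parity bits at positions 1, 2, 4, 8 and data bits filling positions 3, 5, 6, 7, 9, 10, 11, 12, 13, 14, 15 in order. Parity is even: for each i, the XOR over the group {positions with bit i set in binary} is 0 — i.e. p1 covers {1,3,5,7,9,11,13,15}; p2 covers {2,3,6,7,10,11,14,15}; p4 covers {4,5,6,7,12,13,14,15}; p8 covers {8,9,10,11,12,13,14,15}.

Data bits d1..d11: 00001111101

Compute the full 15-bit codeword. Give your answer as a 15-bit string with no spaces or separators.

010100001111101

Place data at non-parity positions: p1 p2 0 p4 0 0 0 p8 1 1 1 1 1 0 1
p1 (pos 1,3,5,7,9,11,13,15): XOR of data positions = 0⊕0⊕0⊕1⊕1⊕1⊕1 = 0
p2 (pos 2,3,6,7,10,11,14,15): XOR of data positions = 0⊕0⊕0⊕1⊕1⊕0⊕1 = 1
p4 (pos 4,5,6,7,12,13,14,15): XOR of data positions = 0⊕0⊕0⊕1⊕1⊕0⊕1 = 1
p8 (pos 8,9,10,11,12,13,14,15): XOR of data positions = 1⊕1⊕1⊕1⊕1⊕0⊕1 = 0
Codeword: 010100001111101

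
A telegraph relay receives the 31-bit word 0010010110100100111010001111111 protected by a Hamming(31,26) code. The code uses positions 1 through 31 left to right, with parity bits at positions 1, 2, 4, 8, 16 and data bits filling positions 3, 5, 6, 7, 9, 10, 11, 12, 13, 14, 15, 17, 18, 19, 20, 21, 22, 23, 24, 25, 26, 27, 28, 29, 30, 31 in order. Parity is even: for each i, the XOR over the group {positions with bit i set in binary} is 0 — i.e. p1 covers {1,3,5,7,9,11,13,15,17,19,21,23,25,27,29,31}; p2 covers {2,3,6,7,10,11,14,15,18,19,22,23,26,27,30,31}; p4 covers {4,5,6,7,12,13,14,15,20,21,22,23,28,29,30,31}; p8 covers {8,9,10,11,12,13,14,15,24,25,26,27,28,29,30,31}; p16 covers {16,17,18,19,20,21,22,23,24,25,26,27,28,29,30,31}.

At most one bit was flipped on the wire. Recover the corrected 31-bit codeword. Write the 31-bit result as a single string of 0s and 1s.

s1 (pos 1,3,5,7,9,11,13,15,17,19,21,23,25,27,29,31): 0⊕1⊕0⊕0⊕1⊕1⊕0⊕0⊕1⊕1⊕1⊕0⊕1⊕1⊕1⊕1 = 0
s2 (pos 2,3,6,7,10,11,14,15,18,19,22,23,26,27,30,31): 0⊕1⊕1⊕0⊕0⊕1⊕1⊕0⊕1⊕1⊕0⊕0⊕1⊕1⊕1⊕1 = 0
s4 (pos 4,5,6,7,12,13,14,15,20,21,22,23,28,29,30,31): 0⊕0⊕1⊕0⊕0⊕0⊕1⊕0⊕0⊕1⊕0⊕0⊕1⊕1⊕1⊕1 = 1
s8 (pos 8,9,10,11,12,13,14,15,24,25,26,27,28,29,30,31): 1⊕1⊕0⊕1⊕0⊕0⊕1⊕0⊕0⊕1⊕1⊕1⊕1⊕1⊕1⊕1 = 1
s16 (pos 16,17,18,19,20,21,22,23,24,25,26,27,28,29,30,31): 0⊕1⊕1⊕1⊕0⊕1⊕0⊕0⊕0⊕1⊕1⊕1⊕1⊕1⊕1⊕1 = 1
Syndrome s16…s1 = 11100 → error at position 28.
Flip position 28: 0010010110100100111010001111111 → 0010010110100100111010001110111

0010010110100100111010001110111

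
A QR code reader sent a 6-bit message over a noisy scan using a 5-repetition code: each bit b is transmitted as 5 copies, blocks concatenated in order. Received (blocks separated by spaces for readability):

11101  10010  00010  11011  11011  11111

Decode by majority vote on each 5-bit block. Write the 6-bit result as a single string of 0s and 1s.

Block 1 (11101): 4 ones → 1
Block 2 (10010): 2 ones → 0
Block 3 (00010): 1 one → 0
Block 4 (11011): 4 ones → 1
Block 5 (11011): 4 ones → 1
Block 6 (11111): 5 ones → 1

100111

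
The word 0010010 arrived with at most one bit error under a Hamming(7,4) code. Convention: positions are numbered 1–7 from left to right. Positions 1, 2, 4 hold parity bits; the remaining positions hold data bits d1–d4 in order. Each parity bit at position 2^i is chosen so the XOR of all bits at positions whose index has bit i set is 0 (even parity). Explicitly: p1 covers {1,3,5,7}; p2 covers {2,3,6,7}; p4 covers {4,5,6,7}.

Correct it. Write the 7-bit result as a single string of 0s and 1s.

0010110

s1 (pos 1,3,5,7): 0⊕1⊕0⊕0 = 1
s2 (pos 2,3,6,7): 0⊕1⊕1⊕0 = 0
s4 (pos 4,5,6,7): 0⊕0⊕1⊕0 = 1
Syndrome s4…s1 = 101 → error at position 5.
Flip position 5: 0010010 → 0010110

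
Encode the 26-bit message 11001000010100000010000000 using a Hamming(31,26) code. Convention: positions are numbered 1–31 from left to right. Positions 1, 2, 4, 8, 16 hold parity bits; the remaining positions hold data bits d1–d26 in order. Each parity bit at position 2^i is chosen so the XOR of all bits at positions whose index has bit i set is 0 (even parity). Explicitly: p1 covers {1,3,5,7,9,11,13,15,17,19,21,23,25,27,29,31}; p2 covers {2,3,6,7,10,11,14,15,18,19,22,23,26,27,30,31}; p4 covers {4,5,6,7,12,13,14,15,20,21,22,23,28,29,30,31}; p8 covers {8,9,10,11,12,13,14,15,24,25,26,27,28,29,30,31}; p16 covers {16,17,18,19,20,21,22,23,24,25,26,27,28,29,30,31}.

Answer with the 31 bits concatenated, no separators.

Place data at non-parity positions: p1 p2 1 p4 1 0 0 p8 1 0 0 0 0 1 0 p16 1 0 0 0 0 0 0 1 0 0 0 0 0 0 0
p1 (pos 1,3,5,7,9,11,13,15,17,19,21,23,25,27,29,31): XOR of data positions = 1⊕1⊕0⊕1⊕0⊕0⊕0⊕1⊕0⊕0⊕0⊕0⊕0⊕0⊕0 = 0
p2 (pos 2,3,6,7,10,11,14,15,18,19,22,23,26,27,30,31): XOR of data positions = 1⊕0⊕0⊕0⊕0⊕1⊕0⊕0⊕0⊕0⊕0⊕0⊕0⊕0⊕0 = 0
p4 (pos 4,5,6,7,12,13,14,15,20,21,22,23,28,29,30,31): XOR of data positions = 1⊕0⊕0⊕0⊕0⊕1⊕0⊕0⊕0⊕0⊕0⊕0⊕0⊕0⊕0 = 0
p8 (pos 8,9,10,11,12,13,14,15,24,25,26,27,28,29,30,31): XOR of data positions = 1⊕0⊕0⊕0⊕0⊕1⊕0⊕1⊕0⊕0⊕0⊕0⊕0⊕0⊕0 = 1
p16 (pos 16,17,18,19,20,21,22,23,24,25,26,27,28,29,30,31): XOR of data positions = 1⊕0⊕0⊕0⊕0⊕0⊕0⊕1⊕0⊕0⊕0⊕0⊕0⊕0⊕0 = 0
Codeword: 0010100110000100100000010000000

0010100110000100100000010000000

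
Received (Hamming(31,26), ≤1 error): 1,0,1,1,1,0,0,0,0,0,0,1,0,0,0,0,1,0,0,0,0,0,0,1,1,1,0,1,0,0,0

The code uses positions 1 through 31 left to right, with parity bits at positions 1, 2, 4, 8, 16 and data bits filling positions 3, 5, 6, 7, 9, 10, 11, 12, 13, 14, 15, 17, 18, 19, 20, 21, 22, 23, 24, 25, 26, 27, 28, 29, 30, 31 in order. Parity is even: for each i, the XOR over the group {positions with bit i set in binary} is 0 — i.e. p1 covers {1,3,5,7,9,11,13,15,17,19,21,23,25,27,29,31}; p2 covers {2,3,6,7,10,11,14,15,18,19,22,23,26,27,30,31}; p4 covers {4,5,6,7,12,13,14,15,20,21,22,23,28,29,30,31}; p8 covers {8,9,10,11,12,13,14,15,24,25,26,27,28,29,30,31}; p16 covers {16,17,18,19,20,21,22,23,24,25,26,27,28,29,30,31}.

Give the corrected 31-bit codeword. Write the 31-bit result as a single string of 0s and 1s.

s1 (pos 1,3,5,7,9,11,13,15,17,19,21,23,25,27,29,31): 1⊕1⊕1⊕0⊕0⊕0⊕0⊕0⊕1⊕0⊕0⊕0⊕1⊕0⊕0⊕0 = 1
s2 (pos 2,3,6,7,10,11,14,15,18,19,22,23,26,27,30,31): 0⊕1⊕0⊕0⊕0⊕0⊕0⊕0⊕0⊕0⊕0⊕0⊕1⊕0⊕0⊕0 = 0
s4 (pos 4,5,6,7,12,13,14,15,20,21,22,23,28,29,30,31): 1⊕1⊕0⊕0⊕1⊕0⊕0⊕0⊕0⊕0⊕0⊕0⊕1⊕0⊕0⊕0 = 0
s8 (pos 8,9,10,11,12,13,14,15,24,25,26,27,28,29,30,31): 0⊕0⊕0⊕0⊕1⊕0⊕0⊕0⊕1⊕1⊕1⊕0⊕1⊕0⊕0⊕0 = 1
s16 (pos 16,17,18,19,20,21,22,23,24,25,26,27,28,29,30,31): 0⊕1⊕0⊕0⊕0⊕0⊕0⊕0⊕1⊕1⊕1⊕0⊕1⊕0⊕0⊕0 = 1
Syndrome s16…s1 = 11001 → error at position 25.
Flip position 25: 1011100000010000100000011101000 → 1011100000010000100000010101000

1011100000010000100000010101000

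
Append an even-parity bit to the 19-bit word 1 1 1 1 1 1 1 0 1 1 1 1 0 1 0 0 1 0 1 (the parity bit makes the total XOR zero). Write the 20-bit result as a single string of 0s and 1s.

11111110111101001010

XOR of the 19 data bits: 1⊕1⊕1⊕1⊕1⊕1⊕1⊕0⊕1⊕1⊕1⊕1⊕0⊕1⊕0⊕0⊕1⊕0⊕1 = 0
Parity bit = 0 (so all 20 bits XOR to 0).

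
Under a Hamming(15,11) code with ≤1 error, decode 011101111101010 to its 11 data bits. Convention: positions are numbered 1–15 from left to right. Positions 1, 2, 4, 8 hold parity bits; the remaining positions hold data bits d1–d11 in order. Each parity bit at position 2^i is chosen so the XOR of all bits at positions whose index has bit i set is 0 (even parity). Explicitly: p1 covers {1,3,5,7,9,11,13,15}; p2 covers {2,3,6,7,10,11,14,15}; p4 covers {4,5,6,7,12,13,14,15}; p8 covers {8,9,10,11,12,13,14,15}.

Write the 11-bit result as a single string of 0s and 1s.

s1 (pos 1,3,5,7,9,11,13,15): 0⊕1⊕0⊕1⊕1⊕0⊕0⊕0 = 1
s2 (pos 2,3,6,7,10,11,14,15): 1⊕1⊕1⊕1⊕1⊕0⊕1⊕0 = 0
s4 (pos 4,5,6,7,12,13,14,15): 1⊕0⊕1⊕1⊕1⊕0⊕1⊕0 = 1
s8 (pos 8,9,10,11,12,13,14,15): 1⊕1⊕1⊕0⊕1⊕0⊕1⊕0 = 1
Syndrome s8…s1 = 1101 → error at position 13.
Flip position 13: 011101111101010 → 011101111101110
Read data bits from positions 3,5,6,7,9,10,11,12,13,14,15: 10111101110

10111101110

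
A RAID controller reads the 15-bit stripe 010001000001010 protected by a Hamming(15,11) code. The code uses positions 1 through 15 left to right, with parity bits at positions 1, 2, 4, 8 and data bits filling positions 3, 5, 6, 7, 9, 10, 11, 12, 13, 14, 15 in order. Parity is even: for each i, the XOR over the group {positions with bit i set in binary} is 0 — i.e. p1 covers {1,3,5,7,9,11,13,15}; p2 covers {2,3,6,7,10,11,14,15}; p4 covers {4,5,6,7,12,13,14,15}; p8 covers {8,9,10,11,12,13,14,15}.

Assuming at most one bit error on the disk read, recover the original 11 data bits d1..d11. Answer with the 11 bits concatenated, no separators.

00000001010

s1 (pos 1,3,5,7,9,11,13,15): 0⊕0⊕0⊕0⊕0⊕0⊕0⊕0 = 0
s2 (pos 2,3,6,7,10,11,14,15): 1⊕0⊕1⊕0⊕0⊕0⊕1⊕0 = 1
s4 (pos 4,5,6,7,12,13,14,15): 0⊕0⊕1⊕0⊕1⊕0⊕1⊕0 = 1
s8 (pos 8,9,10,11,12,13,14,15): 0⊕0⊕0⊕0⊕1⊕0⊕1⊕0 = 0
Syndrome s8…s1 = 0110 → error at position 6.
Flip position 6: 010001000001010 → 010000000001010
Read data bits from positions 3,5,6,7,9,10,11,12,13,14,15: 00000001010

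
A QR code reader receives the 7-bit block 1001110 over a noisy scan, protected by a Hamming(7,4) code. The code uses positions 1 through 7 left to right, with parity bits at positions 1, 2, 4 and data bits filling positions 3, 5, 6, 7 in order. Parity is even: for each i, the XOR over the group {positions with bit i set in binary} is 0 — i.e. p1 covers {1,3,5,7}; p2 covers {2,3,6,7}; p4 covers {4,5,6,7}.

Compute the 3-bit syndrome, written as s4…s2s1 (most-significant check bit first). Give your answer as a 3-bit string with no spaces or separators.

s1 (pos 1,3,5,7): 1⊕0⊕1⊕0 = 0
s2 (pos 2,3,6,7): 0⊕0⊕1⊕0 = 1
s4 (pos 4,5,6,7): 1⊕1⊕1⊕0 = 1
Syndrome s4…s1 = 110 → error at position 6.

110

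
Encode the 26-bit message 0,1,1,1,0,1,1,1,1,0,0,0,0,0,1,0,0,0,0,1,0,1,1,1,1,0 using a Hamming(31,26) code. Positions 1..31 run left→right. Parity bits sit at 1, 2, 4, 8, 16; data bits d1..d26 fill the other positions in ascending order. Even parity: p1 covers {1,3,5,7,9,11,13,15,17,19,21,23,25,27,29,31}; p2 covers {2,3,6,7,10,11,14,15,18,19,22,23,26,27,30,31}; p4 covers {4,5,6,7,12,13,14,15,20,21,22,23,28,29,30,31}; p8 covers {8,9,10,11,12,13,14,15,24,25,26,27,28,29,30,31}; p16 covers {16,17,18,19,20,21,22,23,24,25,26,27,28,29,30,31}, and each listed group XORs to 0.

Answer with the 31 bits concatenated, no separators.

1001111101111000000100001011110

Place data at non-parity positions: p1 p2 0 p4 1 1 1 p8 0 1 1 1 1 0 0 p16 0 0 0 1 0 0 0 0 1 0 1 1 1 1 0
p1 (pos 1,3,5,7,9,11,13,15,17,19,21,23,25,27,29,31): XOR of data positions = 0⊕1⊕1⊕0⊕1⊕1⊕0⊕0⊕0⊕0⊕0⊕1⊕1⊕1⊕0 = 1
p2 (pos 2,3,6,7,10,11,14,15,18,19,22,23,26,27,30,31): XOR of data positions = 0⊕1⊕1⊕1⊕1⊕0⊕0⊕0⊕0⊕0⊕0⊕0⊕1⊕1⊕0 = 0
p4 (pos 4,5,6,7,12,13,14,15,20,21,22,23,28,29,30,31): XOR of data positions = 1⊕1⊕1⊕1⊕1⊕0⊕0⊕1⊕0⊕0⊕0⊕1⊕1⊕1⊕0 = 1
p8 (pos 8,9,10,11,12,13,14,15,24,25,26,27,28,29,30,31): XOR of data positions = 0⊕1⊕1⊕1⊕1⊕0⊕0⊕0⊕1⊕0⊕1⊕1⊕1⊕1⊕0 = 1
p16 (pos 16,17,18,19,20,21,22,23,24,25,26,27,28,29,30,31): XOR of data positions = 0⊕0⊕0⊕1⊕0⊕0⊕0⊕0⊕1⊕0⊕1⊕1⊕1⊕1⊕0 = 0
Codeword: 1001111101111000000100001011110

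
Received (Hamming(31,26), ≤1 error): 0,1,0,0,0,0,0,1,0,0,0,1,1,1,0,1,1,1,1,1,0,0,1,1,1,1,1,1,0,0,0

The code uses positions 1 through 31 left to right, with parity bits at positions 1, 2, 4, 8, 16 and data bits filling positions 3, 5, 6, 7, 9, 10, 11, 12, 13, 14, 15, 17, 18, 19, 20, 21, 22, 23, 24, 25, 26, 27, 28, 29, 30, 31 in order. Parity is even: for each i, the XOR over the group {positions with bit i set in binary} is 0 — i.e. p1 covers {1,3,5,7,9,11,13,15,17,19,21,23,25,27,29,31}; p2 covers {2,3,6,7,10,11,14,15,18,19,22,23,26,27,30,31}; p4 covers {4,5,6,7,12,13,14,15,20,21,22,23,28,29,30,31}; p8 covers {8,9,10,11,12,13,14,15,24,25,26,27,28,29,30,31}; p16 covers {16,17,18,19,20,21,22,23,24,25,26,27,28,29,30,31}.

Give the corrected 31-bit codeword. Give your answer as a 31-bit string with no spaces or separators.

0100000100011101111100111011000

s1 (pos 1,3,5,7,9,11,13,15,17,19,21,23,25,27,29,31): 0⊕0⊕0⊕0⊕0⊕0⊕1⊕0⊕1⊕1⊕0⊕1⊕1⊕1⊕0⊕0 = 0
s2 (pos 2,3,6,7,10,11,14,15,18,19,22,23,26,27,30,31): 1⊕0⊕0⊕0⊕0⊕0⊕1⊕0⊕1⊕1⊕0⊕1⊕1⊕1⊕0⊕0 = 1
s4 (pos 4,5,6,7,12,13,14,15,20,21,22,23,28,29,30,31): 0⊕0⊕0⊕0⊕1⊕1⊕1⊕0⊕1⊕0⊕0⊕1⊕1⊕0⊕0⊕0 = 0
s8 (pos 8,9,10,11,12,13,14,15,24,25,26,27,28,29,30,31): 1⊕0⊕0⊕0⊕1⊕1⊕1⊕0⊕1⊕1⊕1⊕1⊕1⊕0⊕0⊕0 = 1
s16 (pos 16,17,18,19,20,21,22,23,24,25,26,27,28,29,30,31): 1⊕1⊕1⊕1⊕1⊕0⊕0⊕1⊕1⊕1⊕1⊕1⊕1⊕0⊕0⊕0 = 1
Syndrome s16…s1 = 11010 → error at position 26.
Flip position 26: 0100000100011101111100111111000 → 0100000100011101111100111011000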